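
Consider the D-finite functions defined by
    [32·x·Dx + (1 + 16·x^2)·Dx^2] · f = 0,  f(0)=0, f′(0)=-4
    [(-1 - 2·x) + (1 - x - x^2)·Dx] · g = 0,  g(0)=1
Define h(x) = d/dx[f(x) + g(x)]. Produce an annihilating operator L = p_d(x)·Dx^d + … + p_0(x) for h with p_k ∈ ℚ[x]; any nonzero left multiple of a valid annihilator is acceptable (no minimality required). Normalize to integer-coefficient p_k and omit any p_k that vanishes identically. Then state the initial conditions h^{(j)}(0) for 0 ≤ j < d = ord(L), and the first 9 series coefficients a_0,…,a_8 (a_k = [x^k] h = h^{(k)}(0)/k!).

f: a_k = 0, -4, 0, 64/3, 0, -1024/5, 0, 16384/7, 0, …
g: a_k = 1, 1, 2, 3, 5, 8, 13, 21, 34, …
Weyl lclm of L_f,L_g ⇒ L₀ (ord ≤ 3).
Derive L from L₀ (diff closure).
L = (64 - 256·x - 3904·x^2 - 6912·x^3 - 9696·x^4 - 1536·x^6) + (-25 - 24·x + 542·x^2 - 780·x^3 - 6800·x^4 - 6560·x^5 - 768·x^6 - 1536·x^7)·Dx + (2 + 17·x + 62·x^2 + 202·x^3 + 445·x^4 - 1136·x^5 - 576·x^6 - 256·x^7 - 256·x^8)·Dx^2  (order 2).
h: a_k = -3, 4, 73, 20, -984, 78, 16531, 272, -261649, …
ICs: h(0) = -3, h′(0) = 4.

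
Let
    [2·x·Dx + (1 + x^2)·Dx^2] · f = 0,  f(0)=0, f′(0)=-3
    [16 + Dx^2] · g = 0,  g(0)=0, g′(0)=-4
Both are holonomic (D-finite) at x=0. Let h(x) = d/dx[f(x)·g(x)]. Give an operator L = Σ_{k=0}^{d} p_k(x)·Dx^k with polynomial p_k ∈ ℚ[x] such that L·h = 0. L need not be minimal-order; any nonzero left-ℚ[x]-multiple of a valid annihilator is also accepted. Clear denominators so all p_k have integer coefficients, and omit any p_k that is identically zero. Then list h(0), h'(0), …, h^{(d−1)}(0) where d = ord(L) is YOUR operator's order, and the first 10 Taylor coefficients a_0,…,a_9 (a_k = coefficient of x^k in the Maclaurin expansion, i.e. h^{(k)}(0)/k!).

f: a_k = 0, -3, 0, 1, 0, -3/5, 0, 3/7, 0, -1/3, …
g: a_k = 0, -4, 0, 32/3, 0, -128/15, 0, 1024/315, 0, -2048/2835, …
Product ⇒ symmetric product L₀, ord ≤ 4.
h=h₀': d/dx-closure on L₀ ⇒ L.
L = (32960 + 157056·x^2 + 319424·x^4 + 359424·x^6 + 242688·x^8 + 94208·x^10 + 16384·x^12) + (6752·x + 28736·x^3 + 49120·x^5 + 43520·x^7 + 20480·x^9 + 4096·x^11)·Dx + (3420 + 17320·x^2 + 37356·x^4 + 44272·x^6 + 30848·x^8 + 12032·x^10 + 2048·x^12)·Dx^2 + (422·x + 1796·x^3 + 3070·x^5 + 2720·x^7 + 1280·x^9 + 256·x^11)·Dx^3 + (85 + 469·x^2 + 1087·x^4 + 1363·x^6 + 980·x^8 + 384·x^10 + 64·x^12)·Dx^4  (order 4).
h: a_k = 0, 24, 0, -144, 0, 232, 0, -1056/5, 0, 155384/945, …
ICs: h(0) = 0, h′(0) = 24, h′′(0) = 0, h′′′(0) = -864.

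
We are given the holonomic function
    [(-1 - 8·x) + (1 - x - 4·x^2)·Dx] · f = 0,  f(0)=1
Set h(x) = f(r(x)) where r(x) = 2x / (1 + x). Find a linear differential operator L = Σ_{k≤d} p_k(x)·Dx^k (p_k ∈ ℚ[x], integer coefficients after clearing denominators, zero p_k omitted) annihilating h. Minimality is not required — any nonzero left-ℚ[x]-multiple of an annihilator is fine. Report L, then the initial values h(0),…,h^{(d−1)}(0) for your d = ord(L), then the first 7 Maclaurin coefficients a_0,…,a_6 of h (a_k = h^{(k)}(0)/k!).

L = (2 + 34·x) + (-1 - x + 17·x^2 + 17·x^3)·Dx  (order 1).
h: a_k = 1, 2, 18, 34, 306, 578, 5202, …
ICs: h(0) = 1.

f: a_k = 1, 1, 5, 9, 29, 65, 181, …
f∘r: x↦r, Dx↦Dx/r' in L_f ⇒ L₀.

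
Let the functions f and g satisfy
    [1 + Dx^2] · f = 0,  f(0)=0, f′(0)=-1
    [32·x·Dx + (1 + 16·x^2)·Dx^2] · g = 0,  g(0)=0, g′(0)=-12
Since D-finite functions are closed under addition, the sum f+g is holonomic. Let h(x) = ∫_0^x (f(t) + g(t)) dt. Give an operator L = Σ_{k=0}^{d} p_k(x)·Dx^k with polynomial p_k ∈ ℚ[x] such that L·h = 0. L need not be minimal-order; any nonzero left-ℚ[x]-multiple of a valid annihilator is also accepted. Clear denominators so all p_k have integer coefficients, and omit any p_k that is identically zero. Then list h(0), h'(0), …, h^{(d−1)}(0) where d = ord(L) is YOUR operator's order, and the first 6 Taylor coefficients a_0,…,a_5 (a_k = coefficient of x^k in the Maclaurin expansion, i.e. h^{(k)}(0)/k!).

f: a_k = 0, -1, 0, 1/6, 0, -1/120, …
g: a_k = 0, -12, 0, 64, 0, -3072/5, …
h₀=f+g: left-lcm gives L₀, ord ≤ 4.
∫: right-multiply L₀ by Dx.
L = (-6112·x + 99328·x^3 + 8192·x^5)·Dx^2 + (-31 + 1072·x^2 + 25344·x^4 + 4096·x^6)·Dx^3 + (-6112·x + 99328·x^3 + 8192·x^5)·Dx^4 + (-31 + 1072·x^2 + 25344·x^4 + 4096·x^6)·Dx^5  (order 5).
h: a_k = 0, 0, -13/2, 0, 385/24, 0, …
ICs: h(0) = 0, h′(0) = 0, h′′(0) = -13, h′′′(0) = 0, h′′′′(0) = 385.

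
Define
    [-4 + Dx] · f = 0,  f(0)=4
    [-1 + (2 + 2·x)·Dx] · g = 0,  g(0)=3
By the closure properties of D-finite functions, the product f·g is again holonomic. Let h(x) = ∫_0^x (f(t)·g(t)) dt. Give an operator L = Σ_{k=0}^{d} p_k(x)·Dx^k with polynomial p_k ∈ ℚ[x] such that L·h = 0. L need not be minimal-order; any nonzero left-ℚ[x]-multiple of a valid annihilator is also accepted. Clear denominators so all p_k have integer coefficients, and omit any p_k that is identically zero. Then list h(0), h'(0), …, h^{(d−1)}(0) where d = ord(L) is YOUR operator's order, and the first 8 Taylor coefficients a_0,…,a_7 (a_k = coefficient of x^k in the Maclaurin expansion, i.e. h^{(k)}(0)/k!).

L = (-9 - 8·x)·Dx + (2 + 2·x)·Dx^2  (order 2).
h: a_k = 0, 12, 27, 79/2, 683/16, 5841/160, 49553/1920, 417727/26880, …
ICs: h(0) = 0, h′(0) = 12.

f: a_k = 4, 16, 32, 128/3, 128/3, 512/15, 1024/45, 4096/315, …
g: a_k = 3, 3/2, -3/8, 3/16, -15/128, 21/256, -63/1024, 99/2048, …
h₀=f·g: eliminate ⇒ L₀, order ≤ 1·1.
Integrate: L := L₀·Dx.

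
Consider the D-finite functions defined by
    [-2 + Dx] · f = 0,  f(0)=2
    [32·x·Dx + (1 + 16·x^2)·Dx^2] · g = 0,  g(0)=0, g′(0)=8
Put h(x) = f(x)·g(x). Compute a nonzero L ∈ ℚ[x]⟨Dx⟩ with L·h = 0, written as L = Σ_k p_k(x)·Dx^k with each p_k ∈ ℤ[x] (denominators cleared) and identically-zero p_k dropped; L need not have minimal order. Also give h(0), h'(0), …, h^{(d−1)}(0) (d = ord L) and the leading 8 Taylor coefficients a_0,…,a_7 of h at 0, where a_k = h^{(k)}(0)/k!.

L = (4 - 64·x + 64·x^2) + (-4 + 32·x - 64·x^2)·Dx + (1 + 16·x^2)·Dx^2  (order 2).
h: a_k = 0, 16, 32, -160/3, -448/3, 3296/5, 13760/9, -816832/105, …
ICs: h(0) = 0, h′(0) = 16.

f: a_k = 2, 4, 4, 8/3, 4/3, 8/15, 8/45, 16/315, …
g: a_k = 0, 8, 0, -128/3, 0, 2048/5, 0, -32768/7, …
L₀ := L_f ⊗_s L_g (sym. prod.), ord ≤ 2.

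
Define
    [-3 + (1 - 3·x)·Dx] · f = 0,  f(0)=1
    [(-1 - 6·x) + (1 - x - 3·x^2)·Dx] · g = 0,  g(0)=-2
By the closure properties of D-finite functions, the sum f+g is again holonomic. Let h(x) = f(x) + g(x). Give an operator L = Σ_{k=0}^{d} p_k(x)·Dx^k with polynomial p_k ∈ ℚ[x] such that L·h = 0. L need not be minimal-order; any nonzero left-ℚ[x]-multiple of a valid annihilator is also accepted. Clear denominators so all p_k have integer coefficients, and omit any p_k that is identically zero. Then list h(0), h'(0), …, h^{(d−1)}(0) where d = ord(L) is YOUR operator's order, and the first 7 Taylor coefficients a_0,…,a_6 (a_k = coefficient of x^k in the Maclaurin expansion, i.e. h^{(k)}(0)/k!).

f: a_k = 1, 3, 9, 27, 81, 243, 729, …
g: a_k = -2, -2, -8, -14, -38, -80, -194, …
L₀ := lclm(L_f,L_g); ord L₀ ≤ 1+1.
L = (6 - 108·x + 162·x^2 - 162·x^3) + (10 - 6·x - 108·x^2 + 270·x^3 - 324·x^4)·Dx + (-2 + 14·x - 33·x^2 + 18·x^3 + 54·x^4 - 81·x^5)·Dx^2  (order 2).
h: a_k = -1, 1, 1, 13, 43, 163, 535, …
ICs: h(0) = -1, h′(0) = 1.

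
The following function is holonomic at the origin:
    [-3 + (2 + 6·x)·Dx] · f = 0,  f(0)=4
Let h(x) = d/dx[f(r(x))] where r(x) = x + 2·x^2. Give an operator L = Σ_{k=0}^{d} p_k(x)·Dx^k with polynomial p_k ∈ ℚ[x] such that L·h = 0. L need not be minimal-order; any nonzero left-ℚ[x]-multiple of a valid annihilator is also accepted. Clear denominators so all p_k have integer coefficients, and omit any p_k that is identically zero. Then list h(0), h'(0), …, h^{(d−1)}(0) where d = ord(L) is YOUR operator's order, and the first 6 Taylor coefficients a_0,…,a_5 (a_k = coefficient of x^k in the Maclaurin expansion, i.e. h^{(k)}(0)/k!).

L = 5 + (-2 - 14·x - 36·x^2 - 48·x^3)·Dx  (order 1).
h: a_k = 6, 15, -135/4, 315/8, 2025/64, -33615/128, …
ICs: h(0) = 6.

f: a_k = 4, 6, -9/2, 27/4, -405/32, 1701/64, …
Substitute x→r, Dx→(1/r')Dx; clear ⇒ L₀.
Derive L from L₀ (diff closure).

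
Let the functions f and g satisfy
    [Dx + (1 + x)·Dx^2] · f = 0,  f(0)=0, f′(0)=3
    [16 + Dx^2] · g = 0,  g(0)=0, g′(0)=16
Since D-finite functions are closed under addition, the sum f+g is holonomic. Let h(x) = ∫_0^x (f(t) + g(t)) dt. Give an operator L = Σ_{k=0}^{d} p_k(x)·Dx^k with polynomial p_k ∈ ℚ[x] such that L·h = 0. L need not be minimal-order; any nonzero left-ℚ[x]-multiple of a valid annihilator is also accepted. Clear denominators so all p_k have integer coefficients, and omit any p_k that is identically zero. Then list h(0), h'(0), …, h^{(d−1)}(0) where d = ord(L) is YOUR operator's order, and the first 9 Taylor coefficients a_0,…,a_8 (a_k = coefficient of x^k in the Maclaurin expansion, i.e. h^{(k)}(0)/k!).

f: a_k = 0, 3, -3/2, 1, -3/4, 3/5, -1/2, 3/7, -3/8, …
g: a_k = 0, 16, 0, -128/3, 0, 512/15, 0, -4096/315, 0, …
L₀ := lclm(L_f,L_g); ord L₀ ≤ 2+2.
h=∫h₀ ⇒ L = L₀·Dx.
L = (176 + 256·x + 128·x^2)·Dx^2 + (144 + 400·x + 384·x^2 + 128·x^3)·Dx^3 + (11 + 16·x + 8·x^2)·Dx^4 + (9 + 25·x + 24·x^2 + 8·x^3)·Dx^5  (order 5).
h: a_k = 0, 0, 19/2, -1/2, -125/12, -3/20, 521/90, -1/14, -3961/2520, …
ICs: h(0) = 0, h′(0) = 0, h′′(0) = 19, h′′′(0) = -3, h′′′′(0) = -250.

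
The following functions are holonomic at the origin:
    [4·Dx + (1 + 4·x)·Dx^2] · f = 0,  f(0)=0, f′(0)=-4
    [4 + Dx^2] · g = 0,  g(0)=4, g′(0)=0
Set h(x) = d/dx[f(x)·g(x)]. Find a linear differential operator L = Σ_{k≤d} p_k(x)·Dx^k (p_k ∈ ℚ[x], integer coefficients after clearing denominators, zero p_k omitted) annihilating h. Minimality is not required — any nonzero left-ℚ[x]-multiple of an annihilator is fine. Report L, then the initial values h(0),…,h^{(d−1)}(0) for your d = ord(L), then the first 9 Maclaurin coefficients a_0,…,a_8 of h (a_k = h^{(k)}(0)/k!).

f: a_k = 0, -4, 8, -64/3, 64, -1024/5, 2048/3, -16384/7, 8192, …
g: a_k = 4, 0, -8, 0, 8/3, 0, -16/45, 0, 8/315, …
h₀=f·g: eliminate ⇒ L₀, order ≤ 2·2.
h=h₀': d/dx-closure on L₀ ⇒ L.
L = (-832 - 992·x - 5568·x^2 - 12288·x^3 - 2048·x^4 + 24576·x^5 + 16384·x^6) + (-264 - 1568·x - 2560·x^2 + 10240·x^4 + 8192·x^5)·Dx + (-220 - 368·x - 1760·x^2 - 3072·x^3 + 2048·x^4 + 12288·x^5 + 8192·x^6)·Dx^2 + (-66 - 392·x - 640·x^2 + 2560·x^4 + 2048·x^5)·Dx^3 + (-3 - 30·x - 92·x^2 + 640·x^4 + 1536·x^5 + 1024·x^6)·Dx^4  (order 4).
h: a_k = -16, 64, -160, 768, -3296, 13440, -816832/15, 9890816/45, -92914784/105, …
ICs: h(0) = -16, h′(0) = 64, h′′(0) = -320, h′′′(0) = 4608.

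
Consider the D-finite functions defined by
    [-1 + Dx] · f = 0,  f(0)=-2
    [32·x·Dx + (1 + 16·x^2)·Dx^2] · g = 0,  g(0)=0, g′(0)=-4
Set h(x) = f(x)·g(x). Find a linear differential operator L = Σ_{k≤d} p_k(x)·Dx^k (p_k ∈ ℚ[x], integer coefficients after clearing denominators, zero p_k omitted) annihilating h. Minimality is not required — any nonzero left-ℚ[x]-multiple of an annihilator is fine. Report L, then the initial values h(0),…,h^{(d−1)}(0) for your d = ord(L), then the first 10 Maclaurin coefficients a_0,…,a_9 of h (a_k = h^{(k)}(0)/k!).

f: a_k = -2, -2, -1, -1/3, -1/12, -1/60, -1/360, -1/2520, -1/20160, -1/181440, …
g: a_k = 0, -4, 0, 64/3, 0, -1024/5, 0, 16384/7, 0, -262144/9, …
f·g: L₀ = L_f ⊗_s L_g, ord ≤ 1·2.
L = (1 - 32·x + 16·x^2) + (-2 + 32·x - 32·x^2)·Dx + (1 + 16·x^2)·Dx^2  (order 2).
h: a_k = 0, 8, 8, -116/3, -124/3, 1943/5, 3623/9, -940403/210, -581267/126, 169134311/3024, …
ICs: h(0) = 0, h′(0) = 8.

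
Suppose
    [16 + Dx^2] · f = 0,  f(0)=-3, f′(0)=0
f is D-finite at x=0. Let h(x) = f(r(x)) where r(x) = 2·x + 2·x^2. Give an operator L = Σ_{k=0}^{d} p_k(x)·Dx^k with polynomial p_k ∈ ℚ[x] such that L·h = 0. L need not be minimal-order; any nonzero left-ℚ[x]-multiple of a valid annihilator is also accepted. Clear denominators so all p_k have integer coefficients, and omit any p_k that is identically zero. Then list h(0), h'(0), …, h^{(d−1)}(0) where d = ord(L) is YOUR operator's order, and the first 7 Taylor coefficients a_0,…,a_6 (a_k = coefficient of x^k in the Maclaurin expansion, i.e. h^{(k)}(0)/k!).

f: a_k = -3, 0, 24, 0, -32, 0, 256/15, …
Change of var in L_f (x↦r) gives L₀.
L = (64 + 384·x + 768·x^2 + 512·x^3) - 2·Dx + (1 + 2·x)·Dx^2  (order 2).
h: a_k = -3, 0, 96, 192, -416, -2048, -29696/15, …
ICs: h(0) = -3, h′(0) = 0.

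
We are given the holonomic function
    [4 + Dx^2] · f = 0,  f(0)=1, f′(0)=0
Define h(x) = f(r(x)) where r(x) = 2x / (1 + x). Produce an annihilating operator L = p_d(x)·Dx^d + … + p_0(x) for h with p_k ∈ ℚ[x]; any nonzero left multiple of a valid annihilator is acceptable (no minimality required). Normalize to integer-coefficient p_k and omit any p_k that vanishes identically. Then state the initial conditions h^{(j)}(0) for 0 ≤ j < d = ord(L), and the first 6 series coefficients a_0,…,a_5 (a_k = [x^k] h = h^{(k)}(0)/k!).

L = 16 + (2 + 6·x + 6·x^2 + 2·x^3)·Dx + (1 + 4·x + 6·x^2 + 4·x^3 + x^4)·Dx^2  (order 2).
h: a_k = 1, 0, -8, 16, -40/3, -32/3, …
ICs: h(0) = 1, h′(0) = 0.

f: a_k = 1, 0, -2, 0, 2/3, 0, …
Change of var in L_f (x↦r) gives L₀.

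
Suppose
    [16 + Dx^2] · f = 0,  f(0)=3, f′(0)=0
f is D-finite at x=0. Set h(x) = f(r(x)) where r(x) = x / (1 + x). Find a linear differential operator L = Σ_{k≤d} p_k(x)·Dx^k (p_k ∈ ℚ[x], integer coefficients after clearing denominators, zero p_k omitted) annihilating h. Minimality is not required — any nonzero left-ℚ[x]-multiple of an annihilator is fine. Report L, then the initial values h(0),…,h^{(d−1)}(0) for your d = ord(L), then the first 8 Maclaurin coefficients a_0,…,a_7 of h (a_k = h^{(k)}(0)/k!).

L = 16 + (2 + 6·x + 6·x^2 + 2·x^3)·Dx + (1 + 4·x + 6·x^2 + 4·x^3 + x^4)·Dx^2  (order 2).
h: a_k = 3, 0, -24, 48, -40, -32, 2744/15, -1968/5, …
ICs: h(0) = 3, h′(0) = 0.

f: a_k = 3, 0, -24, 0, 32, 0, -256/15, 0, …
Substitute x→r, Dx→(1/r')Dx; clear ⇒ L₀.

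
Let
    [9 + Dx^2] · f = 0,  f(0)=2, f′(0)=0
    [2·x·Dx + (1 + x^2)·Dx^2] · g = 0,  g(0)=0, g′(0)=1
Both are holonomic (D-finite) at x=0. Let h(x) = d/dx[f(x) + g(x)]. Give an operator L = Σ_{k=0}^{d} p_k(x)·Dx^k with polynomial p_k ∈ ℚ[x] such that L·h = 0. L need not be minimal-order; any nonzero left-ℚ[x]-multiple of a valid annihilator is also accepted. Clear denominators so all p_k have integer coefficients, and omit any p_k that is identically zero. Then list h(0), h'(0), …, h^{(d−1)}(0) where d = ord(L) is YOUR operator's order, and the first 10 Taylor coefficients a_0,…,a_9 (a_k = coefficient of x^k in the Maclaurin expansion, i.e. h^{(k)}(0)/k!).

L = (-54·x + 540·x^3 + 162·x^5) + (63 + 279·x^2 + 297·x^4 + 81·x^6)·Dx + (-6·x + 60·x^3 + 18·x^5)·Dx^2 + (7 + 31·x^2 + 33·x^4 + 9·x^6)·Dx^3  (order 3).
h: a_k = 1, -18, -1, 27, 1, -243/20, -1, 729/280, 1, -729/2240, …
ICs: h(0) = 1, h′(0) = -18, h′′(0) = -2.

f: a_k = 2, 0, -9, 0, 27/4, 0, -81/40, 0, 729/2240, 0, …
g: a_k = 0, 1, 0, -1/3, 0, 1/5, 0, -1/7, 0, 1/9, …
L₀ := lclm(L_f,L_g); ord L₀ ≤ 2+2.
h=h₀': d/dx-closure on L₀ ⇒ L.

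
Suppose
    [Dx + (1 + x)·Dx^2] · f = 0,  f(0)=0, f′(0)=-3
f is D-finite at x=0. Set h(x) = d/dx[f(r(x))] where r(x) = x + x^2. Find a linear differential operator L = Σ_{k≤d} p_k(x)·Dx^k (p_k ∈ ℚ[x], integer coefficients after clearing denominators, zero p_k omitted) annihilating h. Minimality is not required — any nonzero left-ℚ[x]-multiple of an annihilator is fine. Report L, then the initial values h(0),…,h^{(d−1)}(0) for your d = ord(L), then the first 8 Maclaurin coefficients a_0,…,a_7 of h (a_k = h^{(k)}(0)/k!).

L = (-1 + 2·x + 2·x^2) + (1 + 3·x + 3·x^2 + 2·x^3)·Dx  (order 1).
h: a_k = -3, -3, 6, -3, -3, 6, -3, -3, …
ICs: h(0) = -3.

f: a_k = 0, -3, 3/2, -1, 3/4, -3/5, 1/2, -3/7, …
Substitute x→r, Dx→(1/r')Dx; clear ⇒ L₀.
h=h₀': d/dx-closure on L₀ ⇒ L.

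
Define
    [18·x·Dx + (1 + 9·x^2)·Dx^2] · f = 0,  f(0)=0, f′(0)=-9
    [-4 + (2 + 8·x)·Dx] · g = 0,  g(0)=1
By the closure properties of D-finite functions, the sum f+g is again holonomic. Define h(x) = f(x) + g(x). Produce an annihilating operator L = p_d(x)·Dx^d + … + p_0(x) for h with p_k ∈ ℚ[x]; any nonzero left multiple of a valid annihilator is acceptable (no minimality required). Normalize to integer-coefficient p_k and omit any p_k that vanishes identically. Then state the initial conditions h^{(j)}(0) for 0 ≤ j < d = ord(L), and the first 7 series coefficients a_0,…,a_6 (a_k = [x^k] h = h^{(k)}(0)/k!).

f: a_k = 0, -9, 0, 27, 0, -729/5, 0, …
g: a_k = 1, 2, -2, 4, -10, 28, -84, …
h₀=f+g: left-lcm gives L₀, ord ≤ 3.
L = (-36 - 360·x + 972·x^2 + 1944·x^3)·Dx + (-30 - 144·x - 18·x^2 + 3888·x^3 + 6804·x^4)·Dx^2 + (-2 + 10·x + 108·x^2 + 306·x^3 + 1134·x^4 + 1944·x^5)·Dx^3  (order 3).
h: a_k = 1, -7, -2, 31, -10, -589/5, -84, …
ICs: h(0) = 1, h′(0) = -7, h′′(0) = -4.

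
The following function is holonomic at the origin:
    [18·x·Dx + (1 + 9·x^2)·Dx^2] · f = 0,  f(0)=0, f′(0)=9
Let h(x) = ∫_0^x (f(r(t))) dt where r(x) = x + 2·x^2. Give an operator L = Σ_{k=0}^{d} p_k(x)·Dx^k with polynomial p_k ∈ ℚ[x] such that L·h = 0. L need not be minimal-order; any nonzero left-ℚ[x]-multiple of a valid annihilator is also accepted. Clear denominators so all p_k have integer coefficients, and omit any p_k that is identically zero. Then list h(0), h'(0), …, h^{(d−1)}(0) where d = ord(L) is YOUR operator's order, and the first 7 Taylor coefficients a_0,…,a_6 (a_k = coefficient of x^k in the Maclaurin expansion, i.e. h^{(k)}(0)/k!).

L = (-4 + 18·x + 144·x^2 + 432·x^3 + 432·x^4)·Dx^2 + (1 + 4·x + 9·x^2 + 72·x^3 + 180·x^4 + 144·x^5)·Dx^3  (order 3).
h: a_k = 0, 0, 9/2, 6, -27/4, -162/5, -297/10, …
ICs: h(0) = 0, h′(0) = 0, h′′(0) = 9.

f: a_k = 0, 9, 0, -27, 0, 729/5, 0, …
f∘r: x↦r, Dx↦Dx/r' in L_f ⇒ L₀.
Integrate: L := L₀·Dx.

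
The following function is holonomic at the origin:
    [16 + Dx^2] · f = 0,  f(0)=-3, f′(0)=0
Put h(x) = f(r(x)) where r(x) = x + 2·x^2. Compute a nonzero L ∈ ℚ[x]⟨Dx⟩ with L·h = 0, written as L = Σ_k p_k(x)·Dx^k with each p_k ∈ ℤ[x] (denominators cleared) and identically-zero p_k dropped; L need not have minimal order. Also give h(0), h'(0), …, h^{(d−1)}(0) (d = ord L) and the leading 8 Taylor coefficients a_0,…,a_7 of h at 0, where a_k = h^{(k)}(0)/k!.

f: a_k = -3, 0, 24, 0, -32, 0, 256/15, 0, …
Substitute x→r, Dx→(1/r')Dx; clear ⇒ L₀.
L = (16 + 192·x + 768·x^2 + 1024·x^3) - 4·Dx + (1 + 4·x)·Dx^2  (order 2).
h: a_k = -3, 0, 24, 96, 64, -256, -11264/15, -4096/5, …
ICs: h(0) = -3, h′(0) = 0.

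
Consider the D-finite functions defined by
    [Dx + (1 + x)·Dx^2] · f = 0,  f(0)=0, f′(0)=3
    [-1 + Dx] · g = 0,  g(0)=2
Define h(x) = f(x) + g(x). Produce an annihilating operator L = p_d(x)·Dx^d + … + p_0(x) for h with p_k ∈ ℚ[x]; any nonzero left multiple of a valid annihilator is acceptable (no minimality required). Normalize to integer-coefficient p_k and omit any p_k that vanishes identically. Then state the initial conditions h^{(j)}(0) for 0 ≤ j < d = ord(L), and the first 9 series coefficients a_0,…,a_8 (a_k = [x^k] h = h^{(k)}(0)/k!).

f: a_k = 0, 3, -3/2, 1, -3/4, 3/5, -1/2, 3/7, -3/8, …
g: a_k = 2, 2, 1, 1/3, 1/12, 1/60, 1/360, 1/2520, 1/20160, …
f+g: L₀ = lclm(L_f,L_g), ord ≤ 2+1.
L = (-3 - x)·Dx + (1 - 2·x - x^2)·Dx^2 + (2 + 3·x + x^2)·Dx^3  (order 3).
h: a_k = 2, 5, -1/2, 4/3, -2/3, 37/60, -179/360, 1081/2520, -7559/20160, …
ICs: h(0) = 2, h′(0) = 5, h′′(0) = -1.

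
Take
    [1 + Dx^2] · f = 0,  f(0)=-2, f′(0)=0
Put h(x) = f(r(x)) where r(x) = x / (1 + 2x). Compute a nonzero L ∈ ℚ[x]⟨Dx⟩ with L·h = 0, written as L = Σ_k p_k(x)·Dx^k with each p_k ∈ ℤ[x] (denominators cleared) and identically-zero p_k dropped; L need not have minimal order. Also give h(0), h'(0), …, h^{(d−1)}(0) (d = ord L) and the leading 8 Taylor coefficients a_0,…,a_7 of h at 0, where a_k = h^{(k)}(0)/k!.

f: a_k = -2, 0, 1, 0, -1/12, 0, 1/360, 0, …
L₀ from L_f via x↦r, Dx↦r'^{-1}Dx.
L = 1 + (4 + 24·x + 48·x^2 + 32·x^3)·Dx + (1 + 8·x + 24·x^2 + 32·x^3 + 16·x^4)·Dx^2  (order 2).
h: a_k = -2, 0, 1, -4, 143/12, -94/3, 27601/360, -1787/10, …
ICs: h(0) = -2, h′(0) = 0.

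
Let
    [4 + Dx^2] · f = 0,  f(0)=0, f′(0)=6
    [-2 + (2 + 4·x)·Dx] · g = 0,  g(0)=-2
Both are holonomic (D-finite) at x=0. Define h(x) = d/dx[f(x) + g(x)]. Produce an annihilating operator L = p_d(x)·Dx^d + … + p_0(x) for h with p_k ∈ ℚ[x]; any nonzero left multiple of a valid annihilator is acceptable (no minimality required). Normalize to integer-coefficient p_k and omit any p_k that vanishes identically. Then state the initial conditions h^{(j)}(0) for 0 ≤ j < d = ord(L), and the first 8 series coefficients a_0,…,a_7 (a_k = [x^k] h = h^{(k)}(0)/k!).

f: a_k = 0, 6, 0, -4, 0, 4/5, 0, -8/105, …
g: a_k = -2, -2, 1, -1, 5/4, -7/4, 21/8, -33/8, …
f+g: L₀ = lclm(L_f,L_g), ord ≤ 2+1.
h₀' ⇒ L via d/dx closure of L₀.
L = (-76 - 64·x - 64·x^2) + (-28 - 120·x - 192·x^2 - 128·x^3)·Dx + (-19 - 16·x - 16·x^2)·Dx^2 + (-7 - 30·x - 48·x^2 - 32·x^3)·Dx^3  (order 3).
h: a_k = 4, 2, -15, 5, -19/4, 63/4, -3529/120, 429/8, …
ICs: h(0) = 4, h′(0) = 2, h′′(0) = -30.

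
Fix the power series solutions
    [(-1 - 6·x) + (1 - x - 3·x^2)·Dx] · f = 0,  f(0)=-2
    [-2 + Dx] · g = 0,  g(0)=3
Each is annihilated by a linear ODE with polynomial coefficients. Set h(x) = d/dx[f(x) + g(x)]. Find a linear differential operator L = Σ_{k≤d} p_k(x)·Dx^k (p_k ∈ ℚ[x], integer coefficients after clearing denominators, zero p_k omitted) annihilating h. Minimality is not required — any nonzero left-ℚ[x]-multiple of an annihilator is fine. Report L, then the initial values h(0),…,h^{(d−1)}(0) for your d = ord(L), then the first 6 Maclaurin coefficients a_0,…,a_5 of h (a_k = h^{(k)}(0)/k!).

f: a_k = -2, -2, -8, -14, -38, -80, …
g: a_k = 3, 6, 6, 4, 2, 4/5, …
L₀ := lclm(L_f,L_g); ord L₀ ≤ 1+1.
h=h₀': d/dx-closure on L₀ ⇒ L.
L = (26 + 268·x + 300·x^2 + 864·x^3 + 324·x^4) + (-19 - 136·x - 196·x^2 - 372·x^3 + 90·x^4 + 108·x^5)·Dx + (3 + x + 23·x^2 - 30·x^3 - 126·x^4 - 54·x^5)·Dx^2  (order 2).
h: a_k = 4, -4, -30, -144, -396, -5812/5, …
ICs: h(0) = 4, h′(0) = -4.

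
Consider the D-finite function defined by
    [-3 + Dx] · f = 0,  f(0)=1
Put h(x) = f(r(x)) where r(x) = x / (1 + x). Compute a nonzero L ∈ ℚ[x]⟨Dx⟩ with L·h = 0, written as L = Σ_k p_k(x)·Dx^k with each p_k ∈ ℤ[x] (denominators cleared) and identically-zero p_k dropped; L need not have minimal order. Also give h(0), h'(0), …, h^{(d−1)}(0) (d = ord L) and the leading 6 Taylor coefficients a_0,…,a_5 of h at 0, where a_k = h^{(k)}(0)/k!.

f: a_k = 1, 3, 9/2, 9/2, 27/8, 81/40, …
h₀=f(r): pull back L_f along r ⇒ L₀.
L = -3 + (1 + 2·x + x^2)·Dx  (order 1).
h: a_k = 1, 3, 3/2, -3/2, 3/8, 21/40, …
ICs: h(0) = 1.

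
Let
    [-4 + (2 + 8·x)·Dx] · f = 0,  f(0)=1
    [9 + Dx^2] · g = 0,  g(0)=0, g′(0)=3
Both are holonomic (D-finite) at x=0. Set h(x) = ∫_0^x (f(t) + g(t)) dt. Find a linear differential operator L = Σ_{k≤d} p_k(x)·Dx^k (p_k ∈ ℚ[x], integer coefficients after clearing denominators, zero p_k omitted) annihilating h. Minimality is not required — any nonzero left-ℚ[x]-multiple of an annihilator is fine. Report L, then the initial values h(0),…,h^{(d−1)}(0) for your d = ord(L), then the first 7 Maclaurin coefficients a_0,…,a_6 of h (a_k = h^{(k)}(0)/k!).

f: a_k = 1, 2, -2, 4, -10, 28, -84, …
g: a_k = 0, 3, 0, -9/2, 0, 81/40, 0, …
Sum ⇒ L₀ = lclm(L_f,L_g) in ℚ(x)⟨Dx⟩.
∫: right-multiply L₀ by Dx.
L = (-378 - 1296·x - 2592·x^2)·Dx + (45 + 828·x + 3888·x^2 + 5184·x^3)·Dx^2 + (-42 - 144·x - 288·x^2)·Dx^3 + (5 + 92·x + 432·x^2 + 576·x^3)·Dx^4  (order 4).
h: a_k = 0, 1, 5/2, -2/3, -1/8, -2, 1201/240, …
ICs: h(0) = 0, h′(0) = 1, h′′(0) = 5, h′′′(0) = -4.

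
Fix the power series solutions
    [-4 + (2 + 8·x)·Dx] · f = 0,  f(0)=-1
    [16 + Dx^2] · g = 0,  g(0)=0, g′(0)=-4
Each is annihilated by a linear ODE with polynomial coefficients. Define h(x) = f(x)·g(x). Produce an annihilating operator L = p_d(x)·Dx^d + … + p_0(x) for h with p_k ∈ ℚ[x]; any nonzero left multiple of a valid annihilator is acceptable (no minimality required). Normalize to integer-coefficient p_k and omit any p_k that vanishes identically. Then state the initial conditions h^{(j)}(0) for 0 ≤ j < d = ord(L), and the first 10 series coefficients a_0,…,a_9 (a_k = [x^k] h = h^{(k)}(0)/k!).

L = (28 + 128·x + 256·x^2) + (-4 - 16·x)·Dx + (1 + 8·x + 16·x^2)·Dx^2  (order 2).
h: a_k = 0, 4, 8, -56/3, -16/3, -152/15, 432/5, -15728/63, 247264/315, -1482200/567, …
ICs: h(0) = 0, h′(0) = 4.

f: a_k = -1, -2, 2, -4, 10, -28, 84, -264, 858, -2860, …
g: a_k = 0, -4, 0, 32/3, 0, -128/15, 0, 1024/315, 0, -2048/2835, …
L₀ := L_f ⊗_s L_g (sym. prod.), ord ≤ 2.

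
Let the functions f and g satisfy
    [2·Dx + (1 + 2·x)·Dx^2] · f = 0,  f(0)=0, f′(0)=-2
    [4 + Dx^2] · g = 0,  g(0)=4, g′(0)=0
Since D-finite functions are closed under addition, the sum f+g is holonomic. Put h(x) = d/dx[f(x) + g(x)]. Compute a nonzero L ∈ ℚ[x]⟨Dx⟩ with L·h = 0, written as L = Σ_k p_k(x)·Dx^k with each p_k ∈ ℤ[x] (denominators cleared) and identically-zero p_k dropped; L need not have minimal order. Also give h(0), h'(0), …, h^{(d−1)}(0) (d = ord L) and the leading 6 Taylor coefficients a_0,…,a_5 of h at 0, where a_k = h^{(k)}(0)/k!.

f: a_k = 0, -2, 2, -8/3, 4, -32/5, …
g: a_k = 4, 0, -8, 0, 8/3, 0, …
h₀=f+g: left-lcm gives L₀, ord ≤ 4.
h=h₀': d/dx-closure on L₀ ⇒ L.
L = (56 + 32·x + 32·x^2) + (12 + 40·x + 48·x^2 + 32·x^3)·Dx + (14 + 8·x + 8·x^2)·Dx^2 + (3 + 10·x + 12·x^2 + 8·x^3)·Dx^3  (order 3).
h: a_k = -2, -12, -8, 80/3, -32, 928/15, …
ICs: h(0) = -2, h′(0) = -12, h′′(0) = -16.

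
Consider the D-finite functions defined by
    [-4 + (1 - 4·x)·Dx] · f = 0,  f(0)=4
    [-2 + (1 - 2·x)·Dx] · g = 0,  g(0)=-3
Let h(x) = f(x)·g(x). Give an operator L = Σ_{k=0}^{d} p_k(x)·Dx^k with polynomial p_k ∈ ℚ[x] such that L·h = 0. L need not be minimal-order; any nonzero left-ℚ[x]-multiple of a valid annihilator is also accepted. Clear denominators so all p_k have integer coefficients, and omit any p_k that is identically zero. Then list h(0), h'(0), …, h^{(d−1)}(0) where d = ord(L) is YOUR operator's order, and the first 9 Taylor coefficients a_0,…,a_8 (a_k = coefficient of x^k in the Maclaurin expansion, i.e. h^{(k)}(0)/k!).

L = (-6 + 16·x) + (1 - 6·x + 8·x^2)·Dx  (order 1).
h: a_k = -12, -72, -336, -1440, -5952, -24192, -97536, -391680, -1569792, …
ICs: h(0) = -12.

f: a_k = 4, 16, 64, 256, 1024, 4096, 16384, 65536, 262144, …
g: a_k = -3, -6, -12, -24, -48, -96, -192, -384, -768, …
L₀ := L_f ⊗_s L_g (sym. prod.), ord ≤ 1.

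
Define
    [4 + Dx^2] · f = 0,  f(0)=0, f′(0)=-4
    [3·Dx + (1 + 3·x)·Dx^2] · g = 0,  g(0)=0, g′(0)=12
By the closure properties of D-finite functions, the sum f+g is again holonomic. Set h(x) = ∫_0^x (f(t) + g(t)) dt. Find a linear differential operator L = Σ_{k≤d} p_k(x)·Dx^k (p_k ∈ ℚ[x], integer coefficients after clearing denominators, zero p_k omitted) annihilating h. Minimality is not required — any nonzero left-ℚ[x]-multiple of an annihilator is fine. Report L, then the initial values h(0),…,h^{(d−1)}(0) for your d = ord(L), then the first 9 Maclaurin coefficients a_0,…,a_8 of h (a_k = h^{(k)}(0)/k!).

L = (348 + 144·x + 216·x^2)·Dx^2 + (44 + 180·x + 216·x^2 + 216·x^3)·Dx^3 + (87 + 36·x + 54·x^2)·Dx^4 + (11 + 45·x + 54·x^2 + 54·x^3)·Dx^5  (order 5).
h: a_k = 0, 0, 4, -6, 29/3, -81/5, 1454/45, -486/7, 98419/630, …
ICs: h(0) = 0, h′(0) = 0, h′′(0) = 8, h′′′(0) = -36, h′′′′(0) = 232.

f: a_k = 0, -4, 0, 8/3, 0, -8/15, 0, 16/315, 0, …
g: a_k = 0, 12, -18, 36, -81, 972/5, -486, 8748/7, -6561/2, …
h₀=f+g: left-lcm gives L₀, ord ≤ 4.
Integrate: L := L₀·Dx.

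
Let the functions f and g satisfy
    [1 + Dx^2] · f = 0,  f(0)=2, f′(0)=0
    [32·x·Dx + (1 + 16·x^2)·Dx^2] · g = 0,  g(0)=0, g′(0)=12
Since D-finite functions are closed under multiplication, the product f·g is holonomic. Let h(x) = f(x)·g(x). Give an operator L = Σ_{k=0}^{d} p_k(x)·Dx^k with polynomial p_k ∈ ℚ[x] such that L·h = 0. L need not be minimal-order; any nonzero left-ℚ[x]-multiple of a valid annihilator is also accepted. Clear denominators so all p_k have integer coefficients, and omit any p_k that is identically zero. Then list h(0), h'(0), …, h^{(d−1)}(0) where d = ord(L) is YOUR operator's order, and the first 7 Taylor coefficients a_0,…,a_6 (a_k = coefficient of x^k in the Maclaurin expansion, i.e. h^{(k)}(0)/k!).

L = (1105 + 51776·x^2 + 22016·x^4 + 16384·x^6 + 65536·x^8) + (2112·x + 35840·x^3 + 49152·x^5 + 262144·x^7)·Dx + (1122 + 52352·x^2 + 27648·x^4 + 32768·x^6 + 131072·x^8)·Dx^2 + (2112·x + 35840·x^3 + 49152·x^5 + 262144·x^7)·Dx^3 + (17 + 576·x^2 + 5632·x^4 + 16384·x^6 + 65536·x^8)·Dx^4  (order 4).
h: a_k = 0, 24, 0, -140, 0, 6469/5, 0, …
ICs: h(0) = 0, h′(0) = 24, h′′(0) = 0, h′′′(0) = -840.

f: a_k = 2, 0, -1, 0, 1/12, 0, -1/360, …
g: a_k = 0, 12, 0, -64, 0, 3072/5, 0, …
h₀=f·g: eliminate ⇒ L₀, order ≤ 2·2.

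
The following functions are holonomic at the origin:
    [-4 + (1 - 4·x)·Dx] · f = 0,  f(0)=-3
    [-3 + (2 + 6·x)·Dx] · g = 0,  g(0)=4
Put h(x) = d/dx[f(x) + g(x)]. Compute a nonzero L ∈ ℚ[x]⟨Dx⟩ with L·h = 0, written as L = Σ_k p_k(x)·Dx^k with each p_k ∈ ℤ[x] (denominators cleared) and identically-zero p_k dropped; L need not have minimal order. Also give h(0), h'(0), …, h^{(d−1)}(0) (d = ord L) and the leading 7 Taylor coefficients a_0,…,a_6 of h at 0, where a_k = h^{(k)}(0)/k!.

L = (-792 - 864·x) + (-357 - 2520·x - 3024·x^2)·Dx + (38 + 34·x - 528·x^2 - 864·x^3)·Dx^2  (order 2).
h: a_k = -6, -105, -2223/4, -24981/8, -974535/64, -9483111/128, -175655571/512, …
ICs: h(0) = -6, h′(0) = -105.

f: a_k = -3, -12, -48, -192, -768, -3072, -12288, …
g: a_k = 4, 6, -9/2, 27/4, -405/32, 1701/64, -15309/256, …
Weyl lclm of L_f,L_g ⇒ L₀ (ord ≤ 2).
h₀' ⇒ L via d/dx closure of L₀.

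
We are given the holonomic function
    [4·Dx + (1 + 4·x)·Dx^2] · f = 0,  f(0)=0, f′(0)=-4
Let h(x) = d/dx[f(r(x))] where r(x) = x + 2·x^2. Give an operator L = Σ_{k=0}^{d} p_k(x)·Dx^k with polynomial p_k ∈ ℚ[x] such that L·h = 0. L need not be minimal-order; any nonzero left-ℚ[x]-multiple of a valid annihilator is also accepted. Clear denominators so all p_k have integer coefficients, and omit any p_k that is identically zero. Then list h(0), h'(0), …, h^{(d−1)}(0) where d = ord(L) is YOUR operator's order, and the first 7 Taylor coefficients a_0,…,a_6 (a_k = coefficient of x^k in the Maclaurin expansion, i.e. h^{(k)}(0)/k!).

f: a_k = 0, -4, 8, -64/3, 64, -1024/5, 2048/3, …
f∘r: x↦r, Dx↦Dx/r' in L_f ⇒ L₀.
h=h₀': d/dx-closure on L₀ ⇒ L.
L = (16·x + 32·x^2) + (1 + 8·x + 24·x^2 + 32·x^3)·Dx  (order 1).
h: a_k = -4, 0, 32, -128, 256, 0, -2048, …
ICs: h(0) = -4.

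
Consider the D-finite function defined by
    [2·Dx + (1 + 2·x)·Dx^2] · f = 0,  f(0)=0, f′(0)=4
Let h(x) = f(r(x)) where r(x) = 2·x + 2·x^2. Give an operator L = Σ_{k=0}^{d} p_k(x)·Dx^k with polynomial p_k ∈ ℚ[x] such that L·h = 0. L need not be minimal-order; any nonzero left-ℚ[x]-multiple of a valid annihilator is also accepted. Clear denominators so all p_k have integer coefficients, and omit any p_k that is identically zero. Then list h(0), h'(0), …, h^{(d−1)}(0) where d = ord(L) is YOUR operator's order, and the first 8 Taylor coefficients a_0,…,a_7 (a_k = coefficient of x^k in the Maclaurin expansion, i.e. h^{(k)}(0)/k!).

f: a_k = 0, 4, -4, 16/3, -8, 64/5, -64/3, 256/7, …
f∘r: x↦r, Dx↦Dx/r' in L_f ⇒ L₀.
L = 2·Dx + (1 + 2·x)·Dx^2  (order 2).
h: a_k = 0, 8, -8, 32/3, -16, 128/5, -128/3, 512/7, …
ICs: h(0) = 0, h′(0) = 8.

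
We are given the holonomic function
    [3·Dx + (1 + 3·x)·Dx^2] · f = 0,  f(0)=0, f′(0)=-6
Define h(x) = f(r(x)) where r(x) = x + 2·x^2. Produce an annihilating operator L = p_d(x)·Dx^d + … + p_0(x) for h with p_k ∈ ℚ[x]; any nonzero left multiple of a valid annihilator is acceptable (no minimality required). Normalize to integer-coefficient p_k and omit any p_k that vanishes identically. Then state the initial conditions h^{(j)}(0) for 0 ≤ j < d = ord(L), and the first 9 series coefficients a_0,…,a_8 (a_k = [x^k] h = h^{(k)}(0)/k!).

f: a_k = 0, -6, 9, -18, 81/2, -486/5, 243, -4374/7, 6561/4, …
f∘r: x↦r, Dx↦Dx/r' in L_f ⇒ L₀.
L = (-1 + 12·x + 24·x^2)·Dx + (1 + 7·x + 18·x^2 + 24·x^3)·Dx^2  (order 2).
h: a_k = 0, -6, -3, 18, -63/2, 54/5, 99, -2106/7, 1377/4, …
ICs: h(0) = 0, h′(0) = -6.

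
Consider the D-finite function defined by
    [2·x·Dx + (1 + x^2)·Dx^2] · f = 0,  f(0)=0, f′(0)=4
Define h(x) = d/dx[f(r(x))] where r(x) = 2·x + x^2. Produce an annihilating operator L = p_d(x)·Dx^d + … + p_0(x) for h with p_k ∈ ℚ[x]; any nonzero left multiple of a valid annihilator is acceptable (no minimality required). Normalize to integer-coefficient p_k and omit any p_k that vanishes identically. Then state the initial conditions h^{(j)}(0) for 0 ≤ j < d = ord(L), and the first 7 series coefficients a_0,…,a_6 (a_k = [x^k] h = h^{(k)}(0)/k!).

L = (-1 + 8·x + 16·x^2 + 12·x^3 + 3·x^4) + (1 + x + 4·x^2 + 8·x^3 + 5·x^4 + x^5)·Dx  (order 1).
h: a_k = 8, 8, -32, -64, 88, 376, -64, …
ICs: h(0) = 8.

f: a_k = 0, 4, 0, -4/3, 0, 4/5, 0, …
Change of var in L_f (x↦r) gives L₀.
Differentiate: ansatz ord ≤ ord L₀ ⇒ L.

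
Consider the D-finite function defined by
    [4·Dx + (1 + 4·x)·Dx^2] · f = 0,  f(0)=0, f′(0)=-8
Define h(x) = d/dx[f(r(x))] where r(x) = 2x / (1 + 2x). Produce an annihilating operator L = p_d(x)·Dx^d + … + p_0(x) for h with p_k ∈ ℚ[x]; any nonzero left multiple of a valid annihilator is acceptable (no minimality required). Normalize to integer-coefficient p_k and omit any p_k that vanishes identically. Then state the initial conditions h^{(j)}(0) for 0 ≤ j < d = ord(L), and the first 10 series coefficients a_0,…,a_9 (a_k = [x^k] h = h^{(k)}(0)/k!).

L = (12 + 40·x) + (1 + 12·x + 20·x^2)·Dx  (order 1).
h: a_k = -16, 192, -1984, 19968, -199936, 1999872, -19999744, 199999488, -1999998976, 19999997952, …
ICs: h(0) = -16.

f: a_k = 0, -8, 16, -128/3, 128, -2048/5, 4096/3, -32768/7, 16384, -524288/9, …
f∘r: x↦r, Dx↦Dx/r' in L_f ⇒ L₀.
h₀' ⇒ L via d/dx closure of L₀.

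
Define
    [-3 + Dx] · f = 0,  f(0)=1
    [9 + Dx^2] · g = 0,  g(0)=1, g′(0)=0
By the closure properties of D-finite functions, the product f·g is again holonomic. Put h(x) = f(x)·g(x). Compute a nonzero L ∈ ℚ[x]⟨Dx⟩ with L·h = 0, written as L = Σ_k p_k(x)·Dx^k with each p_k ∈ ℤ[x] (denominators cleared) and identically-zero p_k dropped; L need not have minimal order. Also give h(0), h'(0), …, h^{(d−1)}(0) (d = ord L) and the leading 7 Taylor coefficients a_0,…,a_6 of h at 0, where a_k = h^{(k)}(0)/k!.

L = 18 - 6·Dx + Dx^2  (order 2).
h: a_k = 1, 3, 0, -9, -27/2, -81/10, 0, …
ICs: h(0) = 1, h′(0) = 3.

f: a_k = 1, 3, 9/2, 9/2, 27/8, 81/40, 81/80, …
g: a_k = 1, 0, -9/2, 0, 27/8, 0, -81/80, …
Sym-product of L_f,L_g gives L₀ (≤ ord 2).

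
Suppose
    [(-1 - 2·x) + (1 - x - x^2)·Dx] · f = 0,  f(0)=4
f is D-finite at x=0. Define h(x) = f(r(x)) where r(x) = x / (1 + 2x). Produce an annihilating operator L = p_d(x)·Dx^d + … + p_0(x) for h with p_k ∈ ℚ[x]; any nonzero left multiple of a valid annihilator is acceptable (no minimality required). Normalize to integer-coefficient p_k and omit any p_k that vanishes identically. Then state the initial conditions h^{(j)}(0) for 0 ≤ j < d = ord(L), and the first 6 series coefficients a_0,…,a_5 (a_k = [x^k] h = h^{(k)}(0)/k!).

L = (-1 - 4·x) + (1 + 5·x + 7·x^2 + 2·x^3)·Dx  (order 1).
h: a_k = 4, 4, 0, -4, 12, -32, …
ICs: h(0) = 4.

f: a_k = 4, 4, 8, 12, 20, 32, …
Change of var in L_f (x↦r) gives L₀.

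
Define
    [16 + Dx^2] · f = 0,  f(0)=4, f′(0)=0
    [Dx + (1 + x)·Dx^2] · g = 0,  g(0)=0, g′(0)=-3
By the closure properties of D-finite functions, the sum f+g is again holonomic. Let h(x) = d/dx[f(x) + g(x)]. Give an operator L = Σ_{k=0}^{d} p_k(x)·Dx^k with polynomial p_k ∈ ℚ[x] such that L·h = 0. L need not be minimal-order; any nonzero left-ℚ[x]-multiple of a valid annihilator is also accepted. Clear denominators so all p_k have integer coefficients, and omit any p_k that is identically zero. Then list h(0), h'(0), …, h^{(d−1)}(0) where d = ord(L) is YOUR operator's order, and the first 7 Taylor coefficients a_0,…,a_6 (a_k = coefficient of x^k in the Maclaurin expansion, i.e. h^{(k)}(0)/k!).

f: a_k = 4, 0, -32, 0, 128/3, 0, -1024/45, …
g: a_k = 0, -3, 3/2, -1, 3/4, -3/5, 1/2, …
L₀ := lclm(L_f,L_g); ord L₀ ≤ 2+2.
Differentiate: ansatz ord ≤ ord L₀ ⇒ L.
L = (176 + 256·x + 128·x^2) + (144 + 400·x + 384·x^2 + 128·x^3)·Dx + (11 + 16·x + 8·x^2)·Dx^2 + (9 + 25·x + 24·x^2 + 8·x^3)·Dx^3  (order 3).
h: a_k = -3, -61, -3, 521/3, -3, -2003/15, -3, …
ICs: h(0) = -3, h′(0) = -61, h′′(0) = -6.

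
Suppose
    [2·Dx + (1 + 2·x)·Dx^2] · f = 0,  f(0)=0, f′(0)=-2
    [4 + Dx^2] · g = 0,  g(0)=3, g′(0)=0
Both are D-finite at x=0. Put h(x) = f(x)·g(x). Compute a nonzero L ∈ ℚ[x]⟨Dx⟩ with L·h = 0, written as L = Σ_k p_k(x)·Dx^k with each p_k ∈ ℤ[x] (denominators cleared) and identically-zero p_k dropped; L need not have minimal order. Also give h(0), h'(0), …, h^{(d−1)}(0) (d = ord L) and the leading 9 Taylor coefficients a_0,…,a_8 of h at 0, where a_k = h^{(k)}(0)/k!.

f: a_k = 0, -2, 2, -8/3, 4, -32/5, 32/3, -128/7, 32, …
g: a_k = 3, 0, -6, 0, 2, 0, -4/15, 0, 2/105, …
f·g: L₀ = L_f ⊗_s L_g, ord ≤ 2·2.
L = (-48 + 192·x + 1216·x^2 + 2048·x^3 + 1024·x^4) + (32 + 320·x + 768·x^2 + 512·x^3)·Dx + (160·x + 672·x^2 + 1024·x^3 + 512·x^4)·Dx^2 + (8 + 80·x + 192·x^2 + 128·x^3)·Dx^3 + (3 + 28·x + 92·x^2 + 128·x^3 + 64·x^4)·Dx^4  (order 4).
h: a_k = 0, -6, 6, 4, 0, -36/5, 12, -744/35, 592/15, …
ICs: h(0) = 0, h′(0) = -6, h′′(0) = 12, h′′′(0) = 24.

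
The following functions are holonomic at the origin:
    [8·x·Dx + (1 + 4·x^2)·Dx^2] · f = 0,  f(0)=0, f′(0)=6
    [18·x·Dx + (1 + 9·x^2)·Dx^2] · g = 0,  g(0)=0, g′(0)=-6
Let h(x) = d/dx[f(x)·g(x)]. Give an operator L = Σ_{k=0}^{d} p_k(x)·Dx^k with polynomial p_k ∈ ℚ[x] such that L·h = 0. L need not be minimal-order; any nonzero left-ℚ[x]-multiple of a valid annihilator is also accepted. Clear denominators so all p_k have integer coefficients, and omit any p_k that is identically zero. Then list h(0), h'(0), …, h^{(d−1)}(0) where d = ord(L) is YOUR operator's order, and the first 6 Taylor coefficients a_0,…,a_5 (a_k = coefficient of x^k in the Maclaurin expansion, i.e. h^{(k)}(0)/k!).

L = (-864·x - 18720·x^3 - 82944·x^5 + 134784·x^7 + 1119744·x^9) + (-52 - 3036·x^2 - 33696·x^4 - 72576·x^6 + 471744·x^8 + 1679616·x^10)·Dx + (-104·x - 2072·x^3 - 11232·x^5 + 13968·x^7 + 269568·x^9 + 559872·x^11)·Dx^2 + (-1 - 26·x^2 - 205·x^4 + 7380·x^8 + 33696·x^10 + 46656·x^12)·Dx^3  (order 3).
h: a_k = 0, -72, 0, 624, 0, -25272/5, …
ICs: h(0) = 0, h′(0) = -72, h′′(0) = 0.

f: a_k = 0, 6, 0, -8, 0, 96/5, …
g: a_k = 0, -6, 0, 18, 0, -486/5, …
Sym-product of L_f,L_g gives L₀ (≤ ord 4).
h₀' ⇒ L via d/dx closure of L₀.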